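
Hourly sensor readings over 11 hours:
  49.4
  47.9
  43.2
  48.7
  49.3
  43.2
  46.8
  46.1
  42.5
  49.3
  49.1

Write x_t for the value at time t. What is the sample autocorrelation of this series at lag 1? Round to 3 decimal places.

-0.187

Mean x̄ = (49.4 + 47.9 + 43.2 + 48.7 + 49.3 + 43.2 + 46.8 + 46.1 + 42.5 + 49.3 + 49.1)/11 = 46.8636
Numerator Σ_{t=1}^{10}(x_t−x̄)(x_{t+1}−x̄) = -13.9168
Denominator Σ(x_t−x̄)² = 74.2255
r_1 = -13.9168 / 74.2255 = -0.187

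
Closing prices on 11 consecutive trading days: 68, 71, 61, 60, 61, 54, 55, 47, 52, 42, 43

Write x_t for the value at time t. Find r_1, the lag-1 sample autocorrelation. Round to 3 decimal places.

Mean x̄ = (68 + 71 + 61 + 60 + 61 + 54 + 55 + 47 + 52 + 42 + 43)/11 = 55.8182
Numerator Σ_{t=1}^{10}(x_t−x̄)(x_{t+1}−x̄) = 569.7851
Denominator Σ(x_t−x̄)² = 901.6364
r_1 = 569.7851 / 901.6364 = 0.632

0.632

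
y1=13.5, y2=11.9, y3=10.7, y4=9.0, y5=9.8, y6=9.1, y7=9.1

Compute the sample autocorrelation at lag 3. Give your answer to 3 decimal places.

Mean ȳ = (13.5 + 11.9 + 10.7 + 9.0 + 9.8 + 9.1 + 9.1)/7 = 10.4429
Σ(y_t−ȳ)(y_{t+3}−ȳ) = (-4.4110) + (-0.9367) + (-0.3453) + (1.9376) = -3.7555
Denominator Σ(y_t−ȳ)² = 17.6371
r_3 = -3.7555 / 17.6371 = -0.213

-0.213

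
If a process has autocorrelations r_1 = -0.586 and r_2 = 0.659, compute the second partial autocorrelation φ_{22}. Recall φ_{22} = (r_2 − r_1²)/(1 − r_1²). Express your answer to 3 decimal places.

0.481

φ_{22} = (r_2 − r_1²) / (1 − r_1²)
r_1² = (-0.586)² = 0.343396
Numerator = 0.659 − 0.3434 = 0.3156; denominator = 1 − 0.3434 = 0.6566
φ_{22} = 0.3156 / 0.6566 = 0.481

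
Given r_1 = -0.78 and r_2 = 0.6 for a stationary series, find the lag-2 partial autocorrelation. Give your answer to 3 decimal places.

-0.021

φ_{22} = (r_2 − r_1²) / (1 − r_1²)
r_1² = (-0.78)² = 0.6084
Numerator = 0.6 − 0.6084 = -0.0084; denominator = 1 − 0.6084 = 0.3916
φ_{22} = -0.0084 / 0.3916 = -0.021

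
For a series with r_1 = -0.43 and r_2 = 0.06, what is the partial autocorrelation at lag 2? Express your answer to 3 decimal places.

-0.153

φ_{22} = (r_2 − r_1²) / (1 − r_1²)
r_1² = (-0.43)² = 0.1849
Numerator = 0.06 − 0.1849 = -0.1249; denominator = 1 − 0.1849 = 0.8151
φ_{22} = -0.1249 / 0.8151 = -0.153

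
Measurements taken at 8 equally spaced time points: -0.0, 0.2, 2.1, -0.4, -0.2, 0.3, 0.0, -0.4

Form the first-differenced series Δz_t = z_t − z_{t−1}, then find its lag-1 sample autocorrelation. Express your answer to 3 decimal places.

First differences Δz: 0.2, 1.9, -2.5, 0.2, 0.5, -0.3, -0.4
Mean of differences = -0.0571
Numerator Σ(Δz_t−Δz̄)(Δz_{t+1}−Δz̄) = -4.8147
Denominator Σ(Δz_t−Δz̄)² = 10.4171
r_1(Δz) = -4.8147 / 10.4171 = -0.462

-0.462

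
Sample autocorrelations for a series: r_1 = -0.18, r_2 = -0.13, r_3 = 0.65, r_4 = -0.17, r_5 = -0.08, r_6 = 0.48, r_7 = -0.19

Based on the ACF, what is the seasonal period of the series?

3

The largest autocorrelation is r_3 = 0.65, with a weaker echo at lag 6 (0.48); the remaining lags stay at or below -0.08.
The dominant spike at lag 3 indicates a seasonal period of 3.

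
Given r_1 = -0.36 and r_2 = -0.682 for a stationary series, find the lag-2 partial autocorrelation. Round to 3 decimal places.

-0.932

φ_{22} = (r_2 − r_1²) / (1 − r_1²)
r_1² = (-0.36)² = 0.1296
Numerator = -0.682 − 0.1296 = -0.8116; denominator = 1 − 0.1296 = 0.8704
φ_{22} = -0.8116 / 0.8704 = -0.932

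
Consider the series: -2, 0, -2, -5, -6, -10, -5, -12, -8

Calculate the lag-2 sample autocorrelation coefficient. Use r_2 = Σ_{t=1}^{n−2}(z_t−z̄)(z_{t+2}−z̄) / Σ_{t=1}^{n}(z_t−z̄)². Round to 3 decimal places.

0.312

Mean z̄ = (-2 + 0 − 2 − 5 − 6 − 10 − 5 − 12 − 8)/9 = -5.5556
Σ(z_t−z̄)(z_{t+2}−z̄) = (12.6420) + (3.0864) + (-1.5802) + (-2.4691) + (-0.2469) + (28.6420) + (-1.3580) = 38.7160
Denominator Σ(z_t−z̄)² = 124.2222
r_2 = 38.7160 / 124.2222 = 0.312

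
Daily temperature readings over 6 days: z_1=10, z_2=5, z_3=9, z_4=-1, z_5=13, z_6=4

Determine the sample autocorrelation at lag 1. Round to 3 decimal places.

-0.740

Mean z̄ = (10 + 5 + 9 − 1 + 13 + 4)/6 = 6.6667
Numerator Σ_{t=1}^{5}(z_t−z̄)(z_{t+1}−z̄) = -92.7778
Denominator Σ(z_t−z̄)² = 125.3333
r_1 = -92.7778 / 125.3333 = -0.740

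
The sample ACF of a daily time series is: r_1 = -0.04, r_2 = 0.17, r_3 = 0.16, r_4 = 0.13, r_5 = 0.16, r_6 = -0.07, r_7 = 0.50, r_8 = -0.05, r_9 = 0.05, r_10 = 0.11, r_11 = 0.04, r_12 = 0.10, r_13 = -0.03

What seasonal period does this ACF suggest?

The largest autocorrelation is r_7 = 0.50; the remaining lags stay at or below 0.17.
The dominant spike at lag 7 indicates a seasonal period of 7.

7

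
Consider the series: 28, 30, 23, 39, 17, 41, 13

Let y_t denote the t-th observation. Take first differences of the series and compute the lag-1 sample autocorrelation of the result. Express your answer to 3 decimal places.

-0.783

First differences Δy: 2, -7, 16, -22, 24, -28
Mean of differences = -2.5000
Numerator Σ(Δy_t−Δȳ)(Δy_{t+1}−Δȳ) = -1656.7500
Denominator Σ(Δy_t−Δȳ)² = 2115.5000
r_1(Δy) = -1656.7500 / 2115.5000 = -0.783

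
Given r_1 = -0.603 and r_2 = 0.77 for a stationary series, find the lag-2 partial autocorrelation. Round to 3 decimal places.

0.639

φ_{22} = (r_2 − r_1²) / (1 − r_1²)
r_1² = (-0.603)² = 0.363609
Numerator = 0.77 − 0.3636 = 0.4064; denominator = 1 − 0.3636 = 0.6364
φ_{22} = 0.4064 / 0.6364 = 0.639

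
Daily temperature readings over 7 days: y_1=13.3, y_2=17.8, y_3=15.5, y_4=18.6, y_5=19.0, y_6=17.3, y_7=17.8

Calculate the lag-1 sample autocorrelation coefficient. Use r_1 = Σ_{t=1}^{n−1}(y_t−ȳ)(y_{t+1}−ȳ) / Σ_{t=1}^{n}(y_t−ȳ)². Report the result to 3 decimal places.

-0.111

Mean ȳ = (13.3 + 17.8 + 15.5 + 18.6 + 19.0 + 17.3 + 17.8)/7 = 17.0429
Deviations from mean: -3.7429, 0.7571, -1.5429, 1.5571, 1.9571, 0.2571, 0.7571
Σ(y_t−ȳ)(y_{t+1}−ȳ) = (-2.8339) + (-1.1682) + (-2.4024) + (3.0476) + (0.5033) + (0.1947) = -2.6590
Denominator Σ(y_t−ȳ)² = 23.8571
r_1 = -2.6590 / 23.8571 = -0.111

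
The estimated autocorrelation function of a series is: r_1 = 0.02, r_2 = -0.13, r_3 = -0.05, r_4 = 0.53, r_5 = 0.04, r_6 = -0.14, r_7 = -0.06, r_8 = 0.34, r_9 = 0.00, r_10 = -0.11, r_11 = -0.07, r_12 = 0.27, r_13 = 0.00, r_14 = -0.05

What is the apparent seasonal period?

4

The largest autocorrelation is r_4 = 0.53, with weaker echoes at lags 8 (0.34) and 12 (0.27); the remaining lags stay at or below 0.04.
The dominant spike at lag 4 indicates a seasonal period of 4.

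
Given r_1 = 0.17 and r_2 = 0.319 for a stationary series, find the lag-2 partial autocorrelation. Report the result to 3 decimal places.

φ_{22} = (r_2 − r_1²) / (1 − r_1²)
r_1² = (0.17)² = 0.0289
Numerator = 0.319 − 0.0289 = 0.2901; denominator = 1 − 0.0289 = 0.9711
φ_{22} = 0.2901 / 0.9711 = 0.299

0.299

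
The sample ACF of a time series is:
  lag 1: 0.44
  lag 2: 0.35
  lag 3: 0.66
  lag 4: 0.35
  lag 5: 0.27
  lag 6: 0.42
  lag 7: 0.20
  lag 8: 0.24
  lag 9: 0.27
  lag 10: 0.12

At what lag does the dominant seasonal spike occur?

3

The largest autocorrelation is r_3 = 0.66; the remaining lags stay at or below 0.44. The elevated value at lag 1 (0.44), dropping to 0.35 at lag 2, reflects decaying short-term dependence rather than seasonality.
The dominant spike at lag 3 indicates a seasonal period of 3.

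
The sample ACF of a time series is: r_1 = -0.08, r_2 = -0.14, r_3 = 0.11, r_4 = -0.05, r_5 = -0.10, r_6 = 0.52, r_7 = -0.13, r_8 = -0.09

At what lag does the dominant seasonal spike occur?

The largest autocorrelation is r_6 = 0.52; the remaining lags stay at or below 0.11.
The dominant spike at lag 6 indicates a seasonal period of 6.

6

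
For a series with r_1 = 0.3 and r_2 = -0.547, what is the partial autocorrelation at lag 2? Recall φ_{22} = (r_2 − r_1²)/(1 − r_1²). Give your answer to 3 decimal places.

-0.700

φ_{22} = (r_2 − r_1²) / (1 − r_1²)
r_1² = (0.3)² = 0.09
Numerator = -0.547 − 0.0900 = -0.6370; denominator = 1 − 0.0900 = 0.9100
φ_{22} = -0.6370 / 0.9100 = -0.700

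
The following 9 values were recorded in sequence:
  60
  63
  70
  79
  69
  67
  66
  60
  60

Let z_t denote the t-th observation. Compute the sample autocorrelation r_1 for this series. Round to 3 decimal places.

Mean z̄ = (60 + 63 + 70 + 79 + 69 + 67 + 66 + 60 + 60)/9 = 66.0000
Numerator Σ_{t=1}^{8}(z_t−z̄)(z_{t+1}−z̄) = 136.0000
Denominator Σ(z_t−z̄)² = 312.0000
r_1 = 136.0000 / 312.0000 = 0.436

0.436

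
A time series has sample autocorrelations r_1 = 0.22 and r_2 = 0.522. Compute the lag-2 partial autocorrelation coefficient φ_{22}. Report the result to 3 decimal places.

0.498

φ_{22} = (r_2 − r_1²) / (1 − r_1²)
r_1² = (0.22)² = 0.0484
Numerator = 0.522 − 0.0484 = 0.4736; denominator = 1 − 0.0484 = 0.9516
φ_{22} = 0.4736 / 0.9516 = 0.498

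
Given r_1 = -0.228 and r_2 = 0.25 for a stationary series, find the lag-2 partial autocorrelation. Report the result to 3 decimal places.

φ_{22} = (r_2 − r_1²) / (1 − r_1²)
r_1² = (-0.228)² = 0.051984
Numerator = 0.25 − 0.0520 = 0.1980; denominator = 1 − 0.0520 = 0.9480
φ_{22} = 0.1980 / 0.9480 = 0.209

0.209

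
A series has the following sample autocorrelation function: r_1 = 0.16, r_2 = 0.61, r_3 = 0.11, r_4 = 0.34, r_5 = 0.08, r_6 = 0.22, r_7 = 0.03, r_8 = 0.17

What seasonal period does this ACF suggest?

The largest autocorrelation is r_2 = 0.61, with weaker echoes at lags 4 (0.34), 6 (0.22) and 8 (0.17); the remaining lags stay at or below 0.16.
The dominant spike at lag 2 indicates a seasonal period of 2.

2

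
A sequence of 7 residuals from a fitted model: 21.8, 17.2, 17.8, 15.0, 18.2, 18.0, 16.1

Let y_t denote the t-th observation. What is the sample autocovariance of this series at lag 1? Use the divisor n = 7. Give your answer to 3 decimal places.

-0.569

Mean ȳ = (21.8 + 17.2 + 17.8 + 15.0 + 18.2 + 18.0 + 16.1)/7 = 17.7286
Deviations: 4.0714, -0.5286, 0.0714, -2.7286, 0.4714, 0.2714, -1.6286
Σ_{t=1}^{6}(y_t−ȳ)(y_{t+1}−ȳ) = -3.9851
γ_1 = -3.9851 / 7 = -0.569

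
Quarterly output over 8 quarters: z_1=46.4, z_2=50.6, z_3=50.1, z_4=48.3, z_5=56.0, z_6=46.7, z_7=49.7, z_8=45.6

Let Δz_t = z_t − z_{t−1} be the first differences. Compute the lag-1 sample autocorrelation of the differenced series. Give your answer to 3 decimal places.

First differences Δz: 4.2, -0.5, -1.8, 7.7, -9.3, 3.0, -4.1
Mean of differences = -0.1143
Numerator Σ(Δz_t−Δz̄)(Δz_{t+1}−Δz̄) = -126.9859
Denominator Σ(Δz_t−Δz̄)² = 192.6286
r_1(Δz) = -126.9859 / 192.6286 = -0.659

-0.659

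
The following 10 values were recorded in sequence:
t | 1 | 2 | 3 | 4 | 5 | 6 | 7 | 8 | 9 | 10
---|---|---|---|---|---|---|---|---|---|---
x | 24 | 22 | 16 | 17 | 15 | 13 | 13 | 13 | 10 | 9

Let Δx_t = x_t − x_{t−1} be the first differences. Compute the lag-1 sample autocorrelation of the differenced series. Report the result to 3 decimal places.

-0.346

First differences Δx: -2, -6, 1, -2, -2, 0, 0, -3, -1
Mean of differences = -1.6667
Numerator Σ(Δx_t−Δx̄)(Δx_{t+1}−Δx̄) = -11.7778
Denominator Σ(Δx_t−Δx̄)² = 34.0000
r_1(Δx) = -11.7778 / 34.0000 = -0.346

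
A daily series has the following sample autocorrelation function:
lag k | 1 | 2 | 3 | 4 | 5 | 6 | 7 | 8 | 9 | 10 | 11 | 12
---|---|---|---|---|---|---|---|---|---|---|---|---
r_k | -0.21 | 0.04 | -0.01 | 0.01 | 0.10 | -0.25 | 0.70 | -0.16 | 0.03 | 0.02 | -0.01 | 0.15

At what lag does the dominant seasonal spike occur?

7

The largest autocorrelation is r_7 = 0.70; the remaining lags stay at or below 0.15.
The dominant spike at lag 7 indicates a seasonal period of 7.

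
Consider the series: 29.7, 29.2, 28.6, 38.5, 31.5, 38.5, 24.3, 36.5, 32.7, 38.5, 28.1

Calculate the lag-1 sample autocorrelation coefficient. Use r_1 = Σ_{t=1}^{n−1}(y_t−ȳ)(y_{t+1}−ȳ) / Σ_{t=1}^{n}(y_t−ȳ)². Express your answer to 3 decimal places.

-0.485

Mean ȳ = (29.7 + 29.2 + 28.6 + 38.5 + 31.5 + 38.5 + 24.3 + 36.5 + 32.7 + 38.5 + 28.1)/11 = 32.3727
Numerator Σ_{t=1}^{10}(y_t−ȳ)(y_{t+1}−ȳ) = -118.9680
Denominator Σ(y_t−ȳ)² = 245.4018
r_1 = -118.9680 / 245.4018 = -0.485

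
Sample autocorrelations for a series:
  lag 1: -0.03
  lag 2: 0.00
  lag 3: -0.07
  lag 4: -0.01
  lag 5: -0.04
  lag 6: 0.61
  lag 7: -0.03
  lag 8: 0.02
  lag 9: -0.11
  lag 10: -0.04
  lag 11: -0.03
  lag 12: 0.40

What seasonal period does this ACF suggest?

The largest autocorrelation is r_6 = 0.61, with a weaker echo at lag 12 (0.40); the remaining lags stay at or below 0.02.
The dominant spike at lag 6 indicates a seasonal period of 6.

6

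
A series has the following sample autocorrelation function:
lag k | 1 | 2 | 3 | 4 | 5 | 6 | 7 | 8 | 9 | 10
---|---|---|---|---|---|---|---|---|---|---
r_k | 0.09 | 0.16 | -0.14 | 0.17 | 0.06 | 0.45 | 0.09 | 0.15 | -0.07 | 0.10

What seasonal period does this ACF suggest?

The largest autocorrelation is r_6 = 0.45; the remaining lags stay at or below 0.17.
The dominant spike at lag 6 indicates a seasonal period of 6.

6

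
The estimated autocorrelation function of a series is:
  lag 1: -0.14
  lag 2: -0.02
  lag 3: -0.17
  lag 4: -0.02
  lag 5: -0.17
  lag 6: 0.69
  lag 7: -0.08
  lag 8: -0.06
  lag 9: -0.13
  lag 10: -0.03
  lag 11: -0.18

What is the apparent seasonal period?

6

The largest autocorrelation is r_6 = 0.69; the remaining lags stay at or below -0.02.
The dominant spike at lag 6 indicates a seasonal period of 6.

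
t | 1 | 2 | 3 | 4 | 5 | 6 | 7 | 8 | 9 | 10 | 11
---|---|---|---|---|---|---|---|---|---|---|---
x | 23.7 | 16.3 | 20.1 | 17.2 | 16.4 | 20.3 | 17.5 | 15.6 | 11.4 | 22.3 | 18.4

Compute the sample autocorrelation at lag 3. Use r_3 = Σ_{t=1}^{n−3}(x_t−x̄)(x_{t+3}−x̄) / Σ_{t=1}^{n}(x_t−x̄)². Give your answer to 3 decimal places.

Mean x̄ = (23.7 + 16.3 + 20.1 + 17.2 + 16.4 + 20.3 + 17.5 + 15.6 + 11.4 + 22.3 + 18.4)/11 = 18.1091
Numerator Σ_{t=1}^{8}(x_t−x̄)(x_{t+3}−x̄) = -10.7684
Denominator Σ(x_t−x̄)² = 116.3691
r_3 = -10.7684 / 116.3691 = -0.093

-0.093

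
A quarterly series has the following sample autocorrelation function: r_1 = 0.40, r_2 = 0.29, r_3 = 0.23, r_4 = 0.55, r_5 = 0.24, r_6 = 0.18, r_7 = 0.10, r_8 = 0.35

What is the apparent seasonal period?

The largest autocorrelation is r_4 = 0.55; the remaining lags stay at or below 0.40. The elevated value at lag 1 (0.40), dropping to 0.29 at lag 2, reflects decaying short-term dependence rather than seasonality.
The dominant spike at lag 4 indicates a seasonal period of 4.

4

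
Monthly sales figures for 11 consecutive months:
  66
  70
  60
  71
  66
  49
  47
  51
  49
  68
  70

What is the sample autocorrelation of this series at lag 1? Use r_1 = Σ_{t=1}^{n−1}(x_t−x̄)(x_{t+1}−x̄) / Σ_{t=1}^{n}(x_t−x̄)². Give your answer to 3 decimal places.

Mean x̄ = (66 + 70 + 60 + 71 + 66 + 49 + 47 + 51 + 49 + 68 + 70)/11 = 60.6364
Numerator Σ_{t=1}^{10}(x_t−x̄)(x_{t+1}−x̄) = 416.3223
Denominator Σ(x_t−x̄)² = 944.5455
r_1 = 416.3223 / 944.5455 = 0.441

0.441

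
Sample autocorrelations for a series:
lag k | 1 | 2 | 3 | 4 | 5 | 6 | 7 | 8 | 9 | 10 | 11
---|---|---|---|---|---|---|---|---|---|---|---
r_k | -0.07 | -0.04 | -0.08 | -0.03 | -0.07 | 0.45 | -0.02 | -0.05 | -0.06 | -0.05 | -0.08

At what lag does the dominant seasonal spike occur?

6

The largest autocorrelation is r_6 = 0.45; the remaining lags stay at or below -0.02.
The dominant spike at lag 6 indicates a seasonal period of 6.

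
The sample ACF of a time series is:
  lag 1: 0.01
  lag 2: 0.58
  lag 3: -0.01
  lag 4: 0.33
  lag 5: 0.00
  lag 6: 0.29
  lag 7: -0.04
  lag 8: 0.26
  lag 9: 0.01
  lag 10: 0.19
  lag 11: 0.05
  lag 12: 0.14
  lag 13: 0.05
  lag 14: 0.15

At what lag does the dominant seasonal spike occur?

2

The largest autocorrelation is r_2 = 0.58, with weaker echoes at lags 4 (0.33), 6 (0.29), 8 (0.26), 10 (0.19) and 14 (0.15); the remaining lags stay at or below 0.14.
The dominant spike at lag 2 indicates a seasonal period of 2.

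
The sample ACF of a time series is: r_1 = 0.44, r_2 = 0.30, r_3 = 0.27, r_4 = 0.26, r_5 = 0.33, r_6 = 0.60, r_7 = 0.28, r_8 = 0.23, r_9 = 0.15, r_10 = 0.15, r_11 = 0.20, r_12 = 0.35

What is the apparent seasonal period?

The largest autocorrelation is r_6 = 0.60; the remaining lags stay at or below 0.44. The elevated value at lag 1 (0.44), dropping to 0.30 at lag 2, reflects decaying short-term dependence rather than seasonality.
The dominant spike at lag 6 indicates a seasonal period of 6.

6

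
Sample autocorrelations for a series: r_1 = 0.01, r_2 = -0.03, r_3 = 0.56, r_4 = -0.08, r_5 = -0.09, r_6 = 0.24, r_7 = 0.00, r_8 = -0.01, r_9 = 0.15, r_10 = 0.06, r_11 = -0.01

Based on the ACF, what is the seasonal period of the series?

The largest autocorrelation is r_3 = 0.56, with weaker echoes at lags 6 (0.24) and 9 (0.15); the remaining lags stay at or below 0.06.
The dominant spike at lag 3 indicates a seasonal period of 3.

3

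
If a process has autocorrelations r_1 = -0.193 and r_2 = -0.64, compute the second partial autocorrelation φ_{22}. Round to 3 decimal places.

φ_{22} = (r_2 − r_1²) / (1 − r_1²)
r_1² = (-0.193)² = 0.037249
Numerator = -0.64 − 0.0372 = -0.6772; denominator = 1 − 0.0372 = 0.9628
φ_{22} = -0.6772 / 0.9628 = -0.703

-0.703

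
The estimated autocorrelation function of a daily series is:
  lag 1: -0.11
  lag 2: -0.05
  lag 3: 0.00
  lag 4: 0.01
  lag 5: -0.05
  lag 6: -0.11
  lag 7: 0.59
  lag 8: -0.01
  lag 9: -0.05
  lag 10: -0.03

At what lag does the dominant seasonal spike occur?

7

The largest autocorrelation is r_7 = 0.59; the remaining lags stay at or below 0.01.
The dominant spike at lag 7 indicates a seasonal period of 7.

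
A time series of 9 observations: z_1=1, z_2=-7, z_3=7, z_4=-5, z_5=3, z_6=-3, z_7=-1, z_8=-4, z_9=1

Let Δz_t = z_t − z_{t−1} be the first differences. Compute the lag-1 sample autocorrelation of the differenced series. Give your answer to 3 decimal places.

First differences Δz: -8, 14, -12, 8, -6, 2, -3, 5
Mean of differences = 0.0000
Numerator Σ(Δz_t−Δz̄)(Δz_{t+1}−Δz̄) = -457.0000
Denominator Σ(Δz_t−Δz̄)² = 542.0000
r_1(Δz) = -457.0000 / 542.0000 = -0.843

-0.843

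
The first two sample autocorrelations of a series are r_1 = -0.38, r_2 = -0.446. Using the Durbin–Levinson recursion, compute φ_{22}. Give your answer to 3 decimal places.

-0.690

φ_{22} = (r_2 − r_1²) / (1 − r_1²)
r_1² = (-0.38)² = 0.1444
Numerator = -0.446 − 0.1444 = -0.5904; denominator = 1 − 0.1444 = 0.8556
φ_{22} = -0.5904 / 0.8556 = -0.690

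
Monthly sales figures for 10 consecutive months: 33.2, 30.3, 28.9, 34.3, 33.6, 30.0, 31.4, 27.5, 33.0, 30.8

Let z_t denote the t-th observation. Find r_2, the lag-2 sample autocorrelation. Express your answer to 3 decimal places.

-0.222

Mean z̄ = (33.2 + 30.3 + 28.9 + 34.3 + 33.6 + 30.0 + 31.4 + 27.5 + 33.0 + 30.8)/10 = 31.3000
Numerator Σ_{t=1}^{8}(z_t−z̄)(z_{t+2}−z̄) = -9.7400
Denominator Σ(z_t−z̄)² = 43.9400
r_2 = -9.7400 / 43.9400 = -0.222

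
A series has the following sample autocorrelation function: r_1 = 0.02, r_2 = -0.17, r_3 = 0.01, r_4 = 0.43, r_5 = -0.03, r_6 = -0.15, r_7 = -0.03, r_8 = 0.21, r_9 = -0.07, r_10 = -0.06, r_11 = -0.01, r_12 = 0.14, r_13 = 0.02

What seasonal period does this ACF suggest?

The largest autocorrelation is r_4 = 0.43, with a weaker echo at lag 8 (0.21); the remaining lags stay at or below 0.14.
The dominant spike at lag 4 indicates a seasonal period of 4.

4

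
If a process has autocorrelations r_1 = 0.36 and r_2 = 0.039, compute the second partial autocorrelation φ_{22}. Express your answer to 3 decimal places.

φ_{22} = (r_2 − r_1²) / (1 − r_1²)
r_1² = (0.36)² = 0.1296
Numerator = 0.039 − 0.1296 = -0.0906; denominator = 1 − 0.1296 = 0.8704
φ_{22} = -0.0906 / 0.8704 = -0.104

-0.104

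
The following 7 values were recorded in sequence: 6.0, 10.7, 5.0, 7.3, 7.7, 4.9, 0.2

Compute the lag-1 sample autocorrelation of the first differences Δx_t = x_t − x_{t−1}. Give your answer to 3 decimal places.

First differences Δx: 4.7, -5.7, 2.3, 0.4, -2.8, -4.7
Mean of differences = -0.9667
Numerator Σ(Δx_t−Δx̄)(Δx_{t+1}−Δx̄) = -33.4811
Denominator Σ(Δx_t−Δx̄)² = 84.3533
r_1(Δx) = -33.4811 / 84.3533 = -0.397

-0.397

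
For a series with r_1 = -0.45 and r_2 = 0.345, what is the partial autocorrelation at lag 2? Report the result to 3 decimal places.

0.179

φ_{22} = (r_2 − r_1²) / (1 − r_1²)
r_1² = (-0.45)² = 0.2025
Numerator = 0.345 − 0.2025 = 0.1425; denominator = 1 − 0.2025 = 0.7975
φ_{22} = 0.1425 / 0.7975 = 0.179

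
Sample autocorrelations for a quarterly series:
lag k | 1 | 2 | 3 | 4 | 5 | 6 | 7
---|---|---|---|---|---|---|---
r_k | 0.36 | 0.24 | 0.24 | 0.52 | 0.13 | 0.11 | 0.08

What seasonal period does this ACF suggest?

4

The largest autocorrelation is r_4 = 0.52; the remaining lags stay at or below 0.36. The elevated value at lag 1 (0.36), dropping to 0.24 at lag 2, reflects decaying short-term dependence rather than seasonality.
The dominant spike at lag 4 indicates a seasonal period of 4.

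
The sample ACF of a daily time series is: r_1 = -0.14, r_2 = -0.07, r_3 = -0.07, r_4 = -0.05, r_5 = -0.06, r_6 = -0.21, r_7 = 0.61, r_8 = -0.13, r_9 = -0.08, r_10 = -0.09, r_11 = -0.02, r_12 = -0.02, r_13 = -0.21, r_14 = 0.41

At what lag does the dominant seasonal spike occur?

7

The largest autocorrelation is r_7 = 0.61, with a weaker echo at lag 14 (0.41); the remaining lags stay at or below -0.02.
The dominant spike at lag 7 indicates a seasonal period of 7.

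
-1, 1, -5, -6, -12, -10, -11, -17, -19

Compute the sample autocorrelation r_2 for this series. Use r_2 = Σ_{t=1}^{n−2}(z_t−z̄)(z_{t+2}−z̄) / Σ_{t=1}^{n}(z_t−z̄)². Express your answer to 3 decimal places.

Mean z̄ = (-1 + 1 − 5 − 6 − 12 − 10 − 11 − 17 − 19)/9 = -8.8889
Numerator Σ_{t=1}^{7}(z_t−z̄)(z_{t+2}−z̄) = 80.8642
Denominator Σ(z_t−z̄)² = 366.8889
r_2 = 80.8642 / 366.8889 = 0.220

0.220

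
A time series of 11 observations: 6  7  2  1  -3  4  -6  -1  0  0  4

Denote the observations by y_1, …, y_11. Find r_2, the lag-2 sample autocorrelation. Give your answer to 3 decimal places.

Mean ȳ = (6 + 7 + 2 + 1 − 3 + 4 − 6 − 1 + 0 + 0 + 4)/11 = 1.2727
Numerator Σ_{t=1}^{9}(y_t−ȳ)(y_{t+2}−ȳ) = 31.5785
Denominator Σ(y_t−ȳ)² = 150.1818
r_2 = 31.5785 / 150.1818 = 0.210

0.210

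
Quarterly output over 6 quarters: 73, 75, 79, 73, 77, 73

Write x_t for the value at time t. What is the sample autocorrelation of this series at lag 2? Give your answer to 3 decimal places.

Mean x̄ = (73 + 75 + 79 + 73 + 77 + 73)/6 = 75.0000
Deviations from mean: -2.0000, 0.0000, 4.0000, -2.0000, 2.0000, -2.0000
Numerator Σ_{t=1}^{4}(x_t−x̄)(x_{t+2}−x̄) = 4.0000
Denominator Σ(x_t−x̄)² = 32.0000
r_2 = 4.0000 / 32.0000 = 0.125

0.125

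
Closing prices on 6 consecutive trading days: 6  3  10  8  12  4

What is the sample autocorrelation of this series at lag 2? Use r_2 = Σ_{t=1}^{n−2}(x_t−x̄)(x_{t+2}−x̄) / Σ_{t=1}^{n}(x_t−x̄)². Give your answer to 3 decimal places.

0.070

Mean x̄ = (6 + 3 + 10 + 8 + 12 + 4)/6 = 7.1667
Deviations from mean: -1.1667, -4.1667, 2.8333, 0.8333, 4.8333, -3.1667
Σ(x_t−x̄)(x_{t+2}−x̄) = (-3.3056) + (-3.4722) + (13.6944) + (-2.6389) = 4.2778
Denominator Σ(x_t−x̄)² = 60.8333
r_2 = 4.2778 / 60.8333 = 0.070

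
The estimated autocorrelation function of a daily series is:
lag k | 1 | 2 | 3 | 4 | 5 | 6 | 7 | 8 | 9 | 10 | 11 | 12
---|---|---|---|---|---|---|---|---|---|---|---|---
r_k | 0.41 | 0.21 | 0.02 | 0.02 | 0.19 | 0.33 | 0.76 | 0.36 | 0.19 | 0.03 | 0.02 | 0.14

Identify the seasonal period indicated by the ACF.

The largest autocorrelation is r_7 = 0.76; the remaining lags stay at or below 0.41. The elevated value at lag 1 (0.41), dropping to 0.21 at lag 2, reflects decaying short-term dependence rather than seasonality.
The dominant spike at lag 7 indicates a seasonal period of 7.

7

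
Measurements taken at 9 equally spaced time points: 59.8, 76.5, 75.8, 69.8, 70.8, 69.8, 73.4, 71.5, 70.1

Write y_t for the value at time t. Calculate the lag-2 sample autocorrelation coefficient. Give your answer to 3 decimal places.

-0.332

Mean ȳ = (59.8 + 76.5 + 75.8 + 69.8 + 70.8 + 69.8 + 73.4 + 71.5 + 70.1)/9 = 70.8333
Σ(y_t−ȳ)(y_{t+2}−ȳ) = (-54.7989) + (-5.8556) + (-0.1656) + (1.0678) + (-0.0856) + (-0.6889) + (-1.8822) = -62.4089
Denominator Σ(y_t−ȳ)² = 188.2200
r_2 = -62.4089 / 188.2200 = -0.332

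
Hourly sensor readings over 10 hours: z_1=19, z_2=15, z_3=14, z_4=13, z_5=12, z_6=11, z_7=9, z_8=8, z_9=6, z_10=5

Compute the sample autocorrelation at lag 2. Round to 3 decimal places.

Mean z̄ = (19 + 15 + 14 + 13 + 12 + 11 + 9 + 8 + 6 + 5)/10 = 11.2000
Numerator Σ_{t=1}^{8}(z_t−z̄)(z_{t+2}−z̄) = 60.7200
Denominator Σ(z_t−z̄)² = 167.6000
r_2 = 60.7200 / 167.6000 = 0.362

0.362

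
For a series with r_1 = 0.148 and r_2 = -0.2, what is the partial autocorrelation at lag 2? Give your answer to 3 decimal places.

φ_{22} = (r_2 − r_1²) / (1 − r_1²)
r_1² = (0.148)² = 0.021904
Numerator = -0.2 − 0.0219 = -0.2219; denominator = 1 − 0.0219 = 0.9781
φ_{22} = -0.2219 / 0.9781 = -0.227

-0.227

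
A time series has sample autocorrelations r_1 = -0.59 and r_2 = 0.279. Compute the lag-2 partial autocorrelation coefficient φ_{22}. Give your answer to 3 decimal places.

-0.106

φ_{22} = (r_2 − r_1²) / (1 − r_1²)
r_1² = (-0.59)² = 0.3481
Numerator = 0.279 − 0.3481 = -0.0691; denominator = 1 − 0.3481 = 0.6519
φ_{22} = -0.0691 / 0.6519 = -0.106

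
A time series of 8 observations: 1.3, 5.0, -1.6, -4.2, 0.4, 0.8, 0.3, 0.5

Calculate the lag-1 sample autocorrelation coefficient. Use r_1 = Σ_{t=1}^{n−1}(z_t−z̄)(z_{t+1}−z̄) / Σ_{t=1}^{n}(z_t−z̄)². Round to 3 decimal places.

Mean z̄ = (1.3 + 5.0 − 1.6 − 4.2 + 0.4 + 0.8 + 0.3 + 0.5)/8 = 0.3125
Deviations from mean: 0.9875, 4.6875, -1.9125, -4.5125, 0.0875, 0.4875, -0.0125, 0.1875
Numerator Σ_{t=1}^{7}(z_t−z̄)(z_{t+1}−z̄) = 3.9336
Denominator Σ(z_t−z̄)² = 47.2488
r_1 = 3.9336 / 47.2488 = 0.083

0.083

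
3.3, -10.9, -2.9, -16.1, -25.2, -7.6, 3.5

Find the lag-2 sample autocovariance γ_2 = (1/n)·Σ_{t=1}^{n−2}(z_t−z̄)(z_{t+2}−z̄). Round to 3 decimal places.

-29.622

Mean z̄ = (3.3 − 10.9 − 2.9 − 16.1 − 25.2 − 7.6 + 3.5)/7 = -7.9857
Deviations: 11.2857, -2.9143, 5.0857, -8.1143, -17.2143, 0.3857, 11.4857
Σ_{t=1}^{5}(z_t−z̄)(z_{t+2}−z̄) = -207.3518
γ_2 = -207.3518 / 7 = -29.622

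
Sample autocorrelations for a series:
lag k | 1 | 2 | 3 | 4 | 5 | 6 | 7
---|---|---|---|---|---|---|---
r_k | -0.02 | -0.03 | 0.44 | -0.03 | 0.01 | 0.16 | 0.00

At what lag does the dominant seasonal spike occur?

The largest autocorrelation is r_3 = 0.44, with a weaker echo at lag 6 (0.16); the remaining lags stay at or below 0.01.
The dominant spike at lag 3 indicates a seasonal period of 3.

3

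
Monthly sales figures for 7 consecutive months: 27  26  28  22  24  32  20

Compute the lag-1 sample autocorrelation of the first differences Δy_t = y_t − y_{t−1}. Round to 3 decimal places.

-0.410

First differences Δy: -1, 2, -6, 2, 8, -12
Mean of differences = -1.1667
Numerator Σ(Δy_t−Δȳ)(Δy_{t+1}−Δȳ) = -100.3611
Denominator Σ(Δy_t−Δȳ)² = 244.8333
r_1(Δy) = -100.3611 / 244.8333 = -0.410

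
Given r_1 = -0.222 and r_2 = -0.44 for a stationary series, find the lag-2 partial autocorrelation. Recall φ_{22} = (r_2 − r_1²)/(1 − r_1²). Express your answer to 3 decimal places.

-0.515

φ_{22} = (r_2 − r_1²) / (1 − r_1²)
r_1² = (-0.222)² = 0.049284
Numerator = -0.44 − 0.0493 = -0.4893; denominator = 1 − 0.0493 = 0.9507
φ_{22} = -0.4893 / 0.9507 = -0.515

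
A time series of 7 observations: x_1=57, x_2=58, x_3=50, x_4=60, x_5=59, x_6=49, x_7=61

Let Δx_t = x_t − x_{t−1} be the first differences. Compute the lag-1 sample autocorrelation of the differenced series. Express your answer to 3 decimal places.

-0.497

First differences Δx: 1, -8, 10, -1, -10, 12
Mean of differences = 0.6667
Numerator Σ(Δx_t−Δx̄)(Δx_{t+1}−Δx̄) = -202.4444
Denominator Σ(Δx_t−Δx̄)² = 407.3333
r_1(Δx) = -202.4444 / 407.3333 = -0.497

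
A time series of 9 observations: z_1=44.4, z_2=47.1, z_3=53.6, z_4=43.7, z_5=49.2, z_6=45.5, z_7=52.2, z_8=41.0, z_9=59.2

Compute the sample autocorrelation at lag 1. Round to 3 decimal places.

Mean z̄ = (44.4 + 47.1 + 53.6 + 43.7 + 49.2 + 45.5 + 52.2 + 41.0 + 59.2)/9 = 48.4333
Numerator Σ_{t=1}^{8}(z_t−z̄)(z_{t+1}−z̄) = -150.9244
Denominator Σ(z_t−z̄)² = 261.7000
r_1 = -150.9244 / 261.7000 = -0.577

-0.577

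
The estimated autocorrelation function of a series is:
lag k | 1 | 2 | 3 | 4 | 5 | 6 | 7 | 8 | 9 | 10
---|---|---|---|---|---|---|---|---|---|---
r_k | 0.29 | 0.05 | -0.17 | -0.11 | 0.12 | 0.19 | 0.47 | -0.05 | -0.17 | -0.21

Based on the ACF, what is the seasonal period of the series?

The largest autocorrelation is r_7 = 0.47; the remaining lags stay at or below 0.29. The elevated value at lag 1 (0.29), dropping to 0.05 at lag 2, reflects decaying short-term dependence rather than seasonality.
The dominant spike at lag 7 indicates a seasonal period of 7.

7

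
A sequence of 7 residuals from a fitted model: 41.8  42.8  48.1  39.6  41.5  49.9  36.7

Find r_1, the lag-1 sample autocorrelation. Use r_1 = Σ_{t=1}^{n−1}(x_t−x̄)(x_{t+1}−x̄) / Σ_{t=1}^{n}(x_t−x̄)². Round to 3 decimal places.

-0.515

Mean x̄ = (41.8 + 42.8 + 48.1 + 39.6 + 41.5 + 49.9 + 36.7)/7 = 42.9143
Σ(x_t−x̄)(x_{t+1}−x̄) = (0.1273) + (-0.5927) + (-17.1869) + (4.6873) + (-9.8798) + (-43.4112) = -66.2559
Denominator Σ(x_t−x̄)² = 128.5486
r_1 = -66.2559 / 128.5486 = -0.515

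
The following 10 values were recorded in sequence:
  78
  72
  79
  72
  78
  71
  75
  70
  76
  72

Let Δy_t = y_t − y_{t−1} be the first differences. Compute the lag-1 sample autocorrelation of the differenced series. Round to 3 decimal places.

First differences Δy: -6, 7, -7, 6, -7, 4, -5, 6, -4
Mean of differences = -0.6667
Numerator Σ(Δy_t−Δȳ)(Δy_{t+1}−Δȳ) = -274.7778
Denominator Σ(Δy_t−Δȳ)² = 308.0000
r_1(Δy) = -274.7778 / 308.0000 = -0.892

-0.892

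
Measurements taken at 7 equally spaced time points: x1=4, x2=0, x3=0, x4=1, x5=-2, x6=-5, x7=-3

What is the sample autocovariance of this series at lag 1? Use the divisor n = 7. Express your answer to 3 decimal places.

Mean x̄ = (4 + 0 + 0 + 1 − 2 − 5 − 3)/7 = -0.7143
Deviations: 4.7143, 0.7143, 0.7143, 1.7143, -1.2857, -4.2857, -2.2857
Σ_{t=1}^{6}(x_t−x̄)(x_{t+1}−x̄) = 18.2041
γ_1 = 18.2041 / 7 = 2.601

2.601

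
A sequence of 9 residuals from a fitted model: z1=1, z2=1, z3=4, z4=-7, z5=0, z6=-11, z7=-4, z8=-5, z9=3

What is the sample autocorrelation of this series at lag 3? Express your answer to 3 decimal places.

-0.515

Mean z̄ = (1 + 1 + 4 − 7 + 0 − 11 − 4 − 5 + 3)/9 = -2.0000
Numerator Σ_{t=1}^{6}(z_t−z̄)(z_{t+3}−z̄) = -104.0000
Denominator Σ(z_t−z̄)² = 202.0000
r_3 = -104.0000 / 202.0000 = -0.515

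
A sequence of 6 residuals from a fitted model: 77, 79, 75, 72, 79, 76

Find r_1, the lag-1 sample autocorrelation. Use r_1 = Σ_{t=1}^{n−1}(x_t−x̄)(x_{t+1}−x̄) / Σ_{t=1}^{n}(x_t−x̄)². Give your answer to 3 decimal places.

Mean x̄ = (77 + 79 + 75 + 72 + 79 + 76)/6 = 76.3333
Σ(x_t−x̄)(x_{t+1}−x̄) = (1.7778) + (-3.5556) + (5.7778) + (-11.5556) + (-0.8889) = -8.4444
Denominator Σ(x_t−x̄)² = 35.3333
r_1 = -8.4444 / 35.3333 = -0.239

-0.239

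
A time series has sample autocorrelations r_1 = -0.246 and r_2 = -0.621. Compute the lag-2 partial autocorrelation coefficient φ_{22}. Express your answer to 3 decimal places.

φ_{22} = (r_2 − r_1²) / (1 − r_1²)
r_1² = (-0.246)² = 0.060516
Numerator = -0.621 − 0.0605 = -0.6815; denominator = 1 − 0.0605 = 0.9395
φ_{22} = -0.6815 / 0.9395 = -0.725

-0.725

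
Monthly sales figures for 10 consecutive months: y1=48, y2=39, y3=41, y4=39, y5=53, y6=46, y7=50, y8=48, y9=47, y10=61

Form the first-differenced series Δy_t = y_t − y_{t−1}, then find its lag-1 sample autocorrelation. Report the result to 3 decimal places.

-0.394

First differences Δy: -9, 2, -2, 14, -7, 4, -2, -1, 14
Mean of differences = 1.4444
Numerator Σ(Δy_t−Δȳ)(Δy_{t+1}−Δȳ) = -209.6420
Denominator Σ(Δy_t−Δȳ)² = 532.2222
r_1(Δy) = -209.6420 / 532.2222 = -0.394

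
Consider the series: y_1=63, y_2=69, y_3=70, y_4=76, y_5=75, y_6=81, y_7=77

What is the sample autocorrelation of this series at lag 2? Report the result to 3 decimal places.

0.202

Mean ȳ = (63 + 69 + 70 + 76 + 75 + 81 + 77)/7 = 73.0000
Deviations from mean: -10.0000, -4.0000, -3.0000, 3.0000, 2.0000, 8.0000, 4.0000
Σ(y_t−ȳ)(y_{t+2}−ȳ) = (30.0000) + (-12.0000) + (-6.0000) + (24.0000) + (8.0000) = 44.0000
Denominator Σ(y_t−ȳ)² = 218.0000
r_2 = 44.0000 / 218.0000 = 0.202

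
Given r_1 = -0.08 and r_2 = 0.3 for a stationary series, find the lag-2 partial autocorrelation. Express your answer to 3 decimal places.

φ_{22} = (r_2 − r_1²) / (1 − r_1²)
r_1² = (-0.08)² = 0.0064
Numerator = 0.3 − 0.0064 = 0.2936; denominator = 1 − 0.0064 = 0.9936
φ_{22} = 0.2936 / 0.9936 = 0.295

0.295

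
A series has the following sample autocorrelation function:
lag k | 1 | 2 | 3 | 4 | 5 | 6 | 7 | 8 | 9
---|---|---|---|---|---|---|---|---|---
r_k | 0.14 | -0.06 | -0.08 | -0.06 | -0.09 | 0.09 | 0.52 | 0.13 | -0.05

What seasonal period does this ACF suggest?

The largest autocorrelation is r_7 = 0.52; the remaining lags stay at or below 0.14.
The dominant spike at lag 7 indicates a seasonal period of 7.

7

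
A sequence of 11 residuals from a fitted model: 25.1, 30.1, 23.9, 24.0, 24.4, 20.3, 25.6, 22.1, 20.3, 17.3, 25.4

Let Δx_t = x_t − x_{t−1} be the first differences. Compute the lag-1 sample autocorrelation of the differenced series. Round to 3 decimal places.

First differences Δx: 5.0, -6.2, 0.1, 0.4, -4.1, 5.3, -3.5, -1.8, -3.0, 8.1
Mean of differences = 0.0300
Numerator Σ(Δx_t−Δx̄)(Δx_{t+1}−Δx̄) = -85.7169
Denominator Σ(Δx_t−Δx̄)² = 198.6010
r_1(Δx) = -85.7169 / 198.6010 = -0.432

-0.432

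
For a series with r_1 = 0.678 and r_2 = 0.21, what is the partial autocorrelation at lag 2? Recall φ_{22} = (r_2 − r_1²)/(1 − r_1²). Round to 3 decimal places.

-0.462

φ_{22} = (r_2 − r_1²) / (1 − r_1²)
r_1² = (0.678)² = 0.459684
Numerator = 0.21 − 0.4597 = -0.2497; denominator = 1 − 0.4597 = 0.5403
φ_{22} = -0.2497 / 0.5403 = -0.462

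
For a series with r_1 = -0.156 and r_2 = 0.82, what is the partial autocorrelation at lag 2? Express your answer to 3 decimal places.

φ_{22} = (r_2 − r_1²) / (1 − r_1²)
r_1² = (-0.156)² = 0.024336
Numerator = 0.82 − 0.0243 = 0.7957; denominator = 1 − 0.0243 = 0.9757
φ_{22} = 0.7957 / 0.9757 = 0.816

0.816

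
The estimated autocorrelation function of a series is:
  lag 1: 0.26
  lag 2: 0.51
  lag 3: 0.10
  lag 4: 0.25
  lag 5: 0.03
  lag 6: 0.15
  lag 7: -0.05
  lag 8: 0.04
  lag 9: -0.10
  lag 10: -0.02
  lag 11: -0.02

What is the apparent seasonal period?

2

The largest autocorrelation is r_2 = 0.51; the remaining lags stay at or below 0.26.
The dominant spike at lag 2 indicates a seasonal period of 2.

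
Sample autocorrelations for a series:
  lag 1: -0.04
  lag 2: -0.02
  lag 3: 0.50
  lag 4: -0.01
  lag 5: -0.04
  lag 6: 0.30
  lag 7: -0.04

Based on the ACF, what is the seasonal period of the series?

3

The largest autocorrelation is r_3 = 0.50, with a weaker echo at lag 6 (0.30); the remaining lags stay at or below -0.01.
The dominant spike at lag 3 indicates a seasonal period of 3.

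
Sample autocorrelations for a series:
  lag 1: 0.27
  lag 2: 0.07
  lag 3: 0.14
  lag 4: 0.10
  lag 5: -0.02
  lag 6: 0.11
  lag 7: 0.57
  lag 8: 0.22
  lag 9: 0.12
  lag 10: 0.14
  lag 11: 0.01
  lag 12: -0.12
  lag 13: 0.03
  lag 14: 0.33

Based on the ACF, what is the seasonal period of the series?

The largest autocorrelation is r_7 = 0.57, with a weaker echo at lag 14 (0.33); the remaining lags stay at or below 0.27. The elevated value at lag 1 (0.27), dropping to 0.07 at lag 2, reflects decaying short-term dependence rather than seasonality.
The dominant spike at lag 7 indicates a seasonal period of 7.

7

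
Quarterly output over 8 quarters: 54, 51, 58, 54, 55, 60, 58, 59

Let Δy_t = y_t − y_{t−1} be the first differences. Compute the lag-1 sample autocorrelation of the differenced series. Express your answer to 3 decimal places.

-0.646

First differences Δy: -3, 7, -4, 1, 5, -2, 1
Mean of differences = 0.7143
Numerator Σ(Δy_t−Δȳ)(Δy_{t+1}−Δȳ) = -65.5102
Denominator Σ(Δy_t−Δȳ)² = 101.4286
r_1(Δy) = -65.5102 / 101.4286 = -0.646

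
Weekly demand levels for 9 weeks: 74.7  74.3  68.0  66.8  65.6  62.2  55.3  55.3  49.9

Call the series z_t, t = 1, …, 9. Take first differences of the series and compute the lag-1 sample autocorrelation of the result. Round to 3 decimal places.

First differences Δz: -0.4, -6.3, -1.2, -1.2, -3.4, -6.9, 0.0, -5.4
Mean of differences = -3.1000
Numerator Σ(Δz_t−Δz̄)(Δz_{t+1}−Δz̄) = -29.4500
Denominator Σ(Δz_t−Δz̄)² = 54.1800
r_1(Δz) = -29.4500 / 54.1800 = -0.544

-0.544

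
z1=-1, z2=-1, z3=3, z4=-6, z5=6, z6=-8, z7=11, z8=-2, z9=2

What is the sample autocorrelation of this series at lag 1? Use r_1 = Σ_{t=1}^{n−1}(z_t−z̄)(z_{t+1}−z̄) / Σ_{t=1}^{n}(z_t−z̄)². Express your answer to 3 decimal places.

Mean z̄ = (-1 − 1 + 3 − 6 + 6 − 8 + 11 − 2 + 2)/9 = 0.4444
Numerator Σ_{t=1}^{8}(z_t−z̄)(z_{t+1}−z̄) = -219.5309
Denominator Σ(z_t−z̄)² = 274.2222
r_1 = -219.5309 / 274.2222 = -0.801

-0.801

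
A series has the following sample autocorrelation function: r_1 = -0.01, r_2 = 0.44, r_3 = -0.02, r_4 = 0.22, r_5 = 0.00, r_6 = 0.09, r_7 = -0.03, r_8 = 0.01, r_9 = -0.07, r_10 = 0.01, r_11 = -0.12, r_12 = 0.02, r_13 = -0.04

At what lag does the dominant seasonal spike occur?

The largest autocorrelation is r_2 = 0.44, with a weaker echo at lag 4 (0.22); the remaining lags stay at or below 0.09.
The dominant spike at lag 2 indicates a seasonal period of 2.

2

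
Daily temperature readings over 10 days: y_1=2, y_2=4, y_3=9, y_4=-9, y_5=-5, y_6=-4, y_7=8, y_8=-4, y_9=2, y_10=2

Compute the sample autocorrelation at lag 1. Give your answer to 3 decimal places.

Mean ȳ = (2 + 4 + 9 − 9 − 5 − 4 + 8 − 4 + 2 + 2)/10 = 0.5000
Numerator Σ_{t=1}^{9}(y_t−ȳ)(y_{t+1}−ȳ) = -40.7500
Denominator Σ(y_t−ȳ)² = 308.5000
r_1 = -40.7500 / 308.5000 = -0.132

-0.132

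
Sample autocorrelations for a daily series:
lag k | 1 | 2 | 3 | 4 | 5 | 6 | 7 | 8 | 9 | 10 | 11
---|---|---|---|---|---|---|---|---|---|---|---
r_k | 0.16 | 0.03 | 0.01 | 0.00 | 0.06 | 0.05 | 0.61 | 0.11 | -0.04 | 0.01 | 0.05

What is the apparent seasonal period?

The largest autocorrelation is r_7 = 0.61; the remaining lags stay at or below 0.16.
The dominant spike at lag 7 indicates a seasonal period of 7.

7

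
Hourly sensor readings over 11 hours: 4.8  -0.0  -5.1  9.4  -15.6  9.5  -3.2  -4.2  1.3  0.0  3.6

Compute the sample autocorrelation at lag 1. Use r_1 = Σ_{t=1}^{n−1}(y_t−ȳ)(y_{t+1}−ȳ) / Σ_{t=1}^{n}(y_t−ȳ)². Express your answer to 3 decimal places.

-0.710

Mean ȳ = (4.8 − 0.0 − 5.1 + 9.4 − 15.6 + 9.5 − 3.2 − 4.2 + 1.3 + 0.0 + 3.6)/11 = 0.0455
Numerator Σ_{t=1}^{10}(y_t−ȳ)(y_{t+1}−ȳ) = -364.8430
Denominator Σ(y_t−ȳ)² = 513.5273
r_1 = -364.8430 / 513.5273 = -0.710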